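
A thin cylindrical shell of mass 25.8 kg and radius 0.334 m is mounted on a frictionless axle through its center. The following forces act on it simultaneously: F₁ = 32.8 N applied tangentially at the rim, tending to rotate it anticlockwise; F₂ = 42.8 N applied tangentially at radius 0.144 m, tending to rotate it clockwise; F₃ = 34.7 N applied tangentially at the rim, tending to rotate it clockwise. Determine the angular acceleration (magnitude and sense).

I = MR² = (25.8)(0.334)² = 2.878 kg·m².
Taking anticlockwise as positive: τ₁ = +(32.8)(0.334) = +10.96 N·m; τ₂ = −(42.8)(0.144) = −6.163 N·m; τ₃ = −(34.7)(0.334) = −11.59 N·m.
Net torque τ = -6.798 N·m.
α = τ/I = -6.798/2.878 = -2.362 rad/s².

α ≈ 2.36 rad/s², clockwise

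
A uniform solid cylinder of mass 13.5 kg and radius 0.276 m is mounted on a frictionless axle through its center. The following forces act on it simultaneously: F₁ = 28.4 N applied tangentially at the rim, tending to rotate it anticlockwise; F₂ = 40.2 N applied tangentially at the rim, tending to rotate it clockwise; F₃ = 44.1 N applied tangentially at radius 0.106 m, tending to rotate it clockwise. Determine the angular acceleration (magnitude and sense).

I = ½MR² = (1/2)(13.5)(0.276)² = 0.5142 kg·m².
Taking anticlockwise as positive: τ₁ = +(28.4)(0.276) = +7.838 N·m; τ₂ = −(40.2)(0.276) = −11.10 N·m; τ₃ = −(44.1)(0.106) = −4.675 N·m.
Net torque τ = -7.931 N·m.
α = τ/I = -7.931/0.5142 = -15.43 rad/s².

α ≈ 15.4 rad/s², clockwise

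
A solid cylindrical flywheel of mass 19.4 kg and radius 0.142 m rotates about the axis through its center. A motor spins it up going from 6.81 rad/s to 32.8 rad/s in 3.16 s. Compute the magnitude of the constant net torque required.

τ ≈ 1.61 N·m

I = ½MR² = (1/2)(19.4)(0.142)² = 0.1956 kg·m².
α = Δω/Δt = (32.8 − 6.81)/3.16 = 8.225 rad/s².
τ = Iα = (0.1956)(8.225) = 1.609 N·m.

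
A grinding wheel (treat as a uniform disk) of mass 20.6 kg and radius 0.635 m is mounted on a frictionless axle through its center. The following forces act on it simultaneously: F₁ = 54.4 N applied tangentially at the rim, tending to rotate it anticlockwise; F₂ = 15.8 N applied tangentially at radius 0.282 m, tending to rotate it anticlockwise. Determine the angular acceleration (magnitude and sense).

α ≈ 9.39 rad/s², anticlockwise

I = ½MR² = (1/2)(20.6)(0.635)² = 4.153 kg·m².
Taking anticlockwise as positive: τ₁ = +(54.4)(0.635) = +34.54 N·m; τ₂ = +(15.8)(0.282) = +4.456 N·m.
Net torque τ = 39.00 N·m.
α = τ/I = 39.00/4.153 = 9.390 rad/s².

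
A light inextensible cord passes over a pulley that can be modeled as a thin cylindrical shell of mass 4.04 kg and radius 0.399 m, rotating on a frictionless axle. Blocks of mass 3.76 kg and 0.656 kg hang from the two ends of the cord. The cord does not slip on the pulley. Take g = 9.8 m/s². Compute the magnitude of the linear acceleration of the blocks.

I = MR² = (4.04)(0.399)² = 0.6432 kg·m².
Heavier block: m₁g − T₁ = m₁a. Lighter block: T₂ − m₂g = m₂a.
Pulley: (T₁ − T₂)R = Iα = I(a/R), so T₁ − T₂ = (I/R²)a = 1·M_p a = 4.040·a.
Adding the three: (m₁ − m₂)g = (m₁ + m₂ + 4.040)a, so a = (3.76 − 0.656)(9.8)/(3.76 + 0.656 + 4.040) = 3.597 m/s².

a ≈ 3.60 m/s²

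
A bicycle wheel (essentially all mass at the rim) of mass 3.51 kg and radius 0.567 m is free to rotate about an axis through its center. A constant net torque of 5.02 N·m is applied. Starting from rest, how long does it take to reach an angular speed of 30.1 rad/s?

I = MR² = (3.51)(0.567)² = 1.128 kg·m².
α = τ/I = 5.02/1.128 = 4.449 rad/s².
ω = αt ⇒ t = ω/α = 30.1/4.449 = 6.766 s.

t ≈ 6.77 s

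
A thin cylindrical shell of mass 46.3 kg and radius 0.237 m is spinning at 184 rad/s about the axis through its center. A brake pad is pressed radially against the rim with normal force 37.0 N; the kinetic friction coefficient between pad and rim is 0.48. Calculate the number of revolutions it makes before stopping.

≈ 1660 revolutions

I = MR² = (46.3)(0.237)² = 2.601 kg·m².
Friction force f = μN = (0.48)(37.0) = 17.76 N at the rim; torque magnitude τ = fR = 4.209 N·m, opposing ω.
|α| = τ/I = 4.209/2.601 = 1.619 rad/s² (deceleration).
ω² = ω₀² − 2|α|θ with ω = 0 ⇒ θ = ω₀²/(2|α|) = 10460 rad = 1665 rev.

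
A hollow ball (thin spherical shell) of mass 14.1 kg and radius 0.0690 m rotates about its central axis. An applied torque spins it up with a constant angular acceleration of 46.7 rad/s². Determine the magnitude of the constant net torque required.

τ ≈ 2.09 N·m

I = (2/3)MR² = (2/3)(14.1)(0.0690)² = 0.04475 kg·m².
τ = Iα = (0.04475)(46.70) = 2.090 N·m.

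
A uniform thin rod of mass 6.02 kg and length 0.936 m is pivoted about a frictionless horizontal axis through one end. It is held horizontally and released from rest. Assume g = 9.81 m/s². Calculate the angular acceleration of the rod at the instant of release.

About the pivot, I = (1/3)ML² = (1/3)(6.02)(0.936)² = 1.758 kg·m².
The weight acts at the center, a distance L/2 = 0.4680 m from the pivot; τ = Mg(L/2) = 27.64 N·m.
α = τ/I = 27.64/1.758 = 15.72 rad/s².
(Equivalently α = (3g/(2L)) = 15.72 rad/s².)

α ≈ 15.7 rad/s²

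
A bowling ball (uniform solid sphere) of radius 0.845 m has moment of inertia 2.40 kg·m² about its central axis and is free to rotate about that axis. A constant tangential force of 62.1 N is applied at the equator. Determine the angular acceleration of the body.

τ = F R = (62.1)(0.845) = 52.47 N·m.
Newton's second law for rotation, τ = Iα, gives α = τ/I = 52.47/2.400 = 21.86 rad/s².

α ≈ 21.9 rad/s²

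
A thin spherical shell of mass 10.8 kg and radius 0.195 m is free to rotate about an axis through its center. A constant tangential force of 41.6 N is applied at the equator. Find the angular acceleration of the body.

α ≈ 29.6 rad/s²

I = (2/3)MR² = (2/3)(10.8)(0.195)² = 0.2738 kg·m².
τ = F R = (41.6)(0.195) = 8.112 N·m.
Newton's second law for rotation, τ = Iα, gives α = τ/I = 8.112/0.2738 = 29.63 rad/s².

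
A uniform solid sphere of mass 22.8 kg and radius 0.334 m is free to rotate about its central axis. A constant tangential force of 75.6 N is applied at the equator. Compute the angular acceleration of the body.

I = (2/5)MR² = (2/5)(22.8)(0.334)² = 1.017 kg·m².
τ = F R = (75.6)(0.334) = 25.25 N·m.
Newton's second law for rotation, τ = Iα, gives α = τ/I = 25.25/1.017 = 24.82 rad/s².

α ≈ 24.8 rad/s²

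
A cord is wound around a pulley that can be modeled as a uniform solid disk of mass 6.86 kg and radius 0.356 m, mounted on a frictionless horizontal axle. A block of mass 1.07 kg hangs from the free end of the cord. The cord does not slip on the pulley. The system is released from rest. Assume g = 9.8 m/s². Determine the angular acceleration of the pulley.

α ≈ 6.55 rad/s²

I = ½MR² = (1/2)(6.86)(0.356)² = 0.4347 kg·m².
Block: mg − T = ma. Pulley: TR = Iα. No-slip: a = αR, so T = (I/R²)a = 3.430·a.
Then mg = (m + 3.430)a, so a = (1.07)(9.8)/(1.07 + 3.430) = 2.330 m/s².
α = a/R = 2.330/0.356 = 6.546 rad/s².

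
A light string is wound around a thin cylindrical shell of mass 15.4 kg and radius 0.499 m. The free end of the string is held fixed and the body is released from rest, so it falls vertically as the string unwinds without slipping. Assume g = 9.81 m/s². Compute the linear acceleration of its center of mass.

a ≈ 4.91 m/s²

Translation: Mg − T = Ma. Rotation about the center: TR = Iα with I = MR².
With a = αR: T = (I/R²)a = M a, so Mg = (1 + 1.000)Ma.
a = g/(1 + 1.000) = 9.81/2.000 = 4.905 m/s².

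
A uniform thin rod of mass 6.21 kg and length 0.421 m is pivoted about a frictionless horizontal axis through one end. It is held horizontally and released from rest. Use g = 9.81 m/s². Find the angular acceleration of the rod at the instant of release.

About the pivot, I = (1/3)ML² = (1/3)(6.21)(0.421)² = 0.3669 kg·m².
The weight acts at the center, a distance L/2 = 0.2105 m from the pivot; τ = Mg(L/2) = 12.82 N·m.
α = τ/I = 12.82/0.3669 = 34.95 rad/s².

α ≈ 35.0 rad/s²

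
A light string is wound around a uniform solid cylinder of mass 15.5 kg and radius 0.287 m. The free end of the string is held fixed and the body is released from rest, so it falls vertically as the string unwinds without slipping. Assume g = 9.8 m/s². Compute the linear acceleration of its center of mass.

Translation: Mg − T = Ma. Rotation about the center: TR = Iα with I = ½MR².
With a = αR: T = (I/R²)a = (1/2)M a, so Mg = (1 + 0.5000)Ma.
a = g/(1 + 0.5000) = 9.8/1.500 = 6.533 m/s².

a ≈ 6.53 m/s²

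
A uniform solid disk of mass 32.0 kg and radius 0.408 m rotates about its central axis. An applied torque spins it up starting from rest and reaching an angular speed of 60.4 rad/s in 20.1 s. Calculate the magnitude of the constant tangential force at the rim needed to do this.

F ≈ 19.6 N

I = ½MR² = (1/2)(32.0)(0.408)² = 2.663 kg·m².
α = Δω/Δt = (60.4 − 0)/20.1 = 3.005 rad/s².
The required torque is τ = Iα = (2.663)(3.005) = 8.004 N·m.
A tangential force at the rim gives τ = FR, so F = τ/R = 8.004/0.408 = 19.62 N.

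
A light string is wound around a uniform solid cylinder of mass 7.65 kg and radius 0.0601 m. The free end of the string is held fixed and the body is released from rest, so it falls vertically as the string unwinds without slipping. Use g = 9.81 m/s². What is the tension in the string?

Translation: Mg − T = Ma. Rotation about the center: TR = Iα with I = ½MR².
With a = αR: T = (I/R²)a = (1/2)M a, so Mg = (1 + 0.5000)Ma.
a = g/(1 + 0.5000) = 9.81/1.500 = 6.540 m/s².
T = 0.5000·M·a = (0.5000)(7.65)(6.540) = 25.02 N.

T ≈ 25.0 N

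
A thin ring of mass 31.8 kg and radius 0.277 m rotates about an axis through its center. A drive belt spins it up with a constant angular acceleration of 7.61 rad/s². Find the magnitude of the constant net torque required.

I = MR² = (31.8)(0.277)² = 2.440 kg·m².
τ = Iα = (2.440)(7.610) = 18.57 N·m.

τ ≈ 18.6 N·m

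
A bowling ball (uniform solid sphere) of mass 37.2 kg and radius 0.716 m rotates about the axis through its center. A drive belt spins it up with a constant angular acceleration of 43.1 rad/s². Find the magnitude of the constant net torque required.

I = (2/5)MR² = (2/5)(37.2)(0.716)² = 7.628 kg·m².
τ = Iα = (7.628)(43.10) = 328.8 N·m.

τ ≈ 329 N·m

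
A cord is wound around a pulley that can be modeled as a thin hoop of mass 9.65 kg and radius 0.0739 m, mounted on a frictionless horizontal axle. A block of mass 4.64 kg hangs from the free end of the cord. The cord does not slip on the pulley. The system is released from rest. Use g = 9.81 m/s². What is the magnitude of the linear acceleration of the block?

a ≈ 3.19 m/s²

I = MR² = (9.65)(0.0739)² = 0.05270 kg·m².
Block: mg − T = ma. Pulley: TR = Iα. No-slip: a = αR, so T = (I/R²)a = 9.650·a.
Then mg = (m + 9.650)a, so a = (4.64)(9.81)/(4.64 + 9.650) = 3.185 m/s².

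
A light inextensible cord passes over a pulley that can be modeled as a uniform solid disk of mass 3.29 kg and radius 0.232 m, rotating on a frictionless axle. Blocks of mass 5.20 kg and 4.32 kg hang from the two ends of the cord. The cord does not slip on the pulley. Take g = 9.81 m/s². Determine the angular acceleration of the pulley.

I = ½MR² = (1/2)(3.29)(0.232)² = 0.08854 kg·m².
Heavier block: m₁g − T₁ = m₁a. Lighter block: T₂ − m₂g = m₂a.
Pulley: (T₁ − T₂)R = Iα = I(a/R), so T₁ − T₂ = (I/R²)a = (1/2)M_p a = 1.645·a.
Adding the three: (m₁ − m₂)g = (m₁ + m₂ + 1.645)a, so a = (5.20 − 4.32)(9.81)/(5.20 + 4.32 + 1.645) = 0.7732 m/s².
α = a/R = 0.7732/0.232 = 3.333 rad/s².

α ≈ 3.33 rad/s²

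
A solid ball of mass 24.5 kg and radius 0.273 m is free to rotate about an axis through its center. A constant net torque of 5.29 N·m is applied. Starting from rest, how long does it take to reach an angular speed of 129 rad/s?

I = (2/5)MR² = (2/5)(24.5)(0.273)² = 0.7304 kg·m².
α = τ/I = 5.29/0.7304 = 7.243 rad/s².
ω = αt ⇒ t = ω/α = 129/7.243 = 17.81 s.

t ≈ 17.8 s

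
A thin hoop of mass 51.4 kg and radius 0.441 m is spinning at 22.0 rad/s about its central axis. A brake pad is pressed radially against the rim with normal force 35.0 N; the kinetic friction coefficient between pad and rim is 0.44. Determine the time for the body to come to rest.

t ≈ 32.4 s

I = MR² = (51.4)(0.441)² = 9.996 kg·m².
Friction force f = μN = (0.44)(35.0) = 15.40 N at the rim; torque magnitude τ = fR = 6.791 N·m, opposing ω.
|α| = τ/I = 6.791/9.996 = 0.6794 rad/s² (deceleration).
0 = ω₀ − |α|t ⇒ t = ω₀/|α| = 22.0/0.6794 = 32.38 s.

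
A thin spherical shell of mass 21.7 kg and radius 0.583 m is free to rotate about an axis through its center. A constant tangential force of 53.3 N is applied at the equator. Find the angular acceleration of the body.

α ≈ 6.32 rad/s²

I = (2/3)MR² = (2/3)(21.7)(0.583)² = 4.917 kg·m².
τ = F R = (53.3)(0.583) = 31.07 N·m.
Newton's second law for rotation, τ = Iα, gives α = τ/I = 31.07/4.917 = 6.320 rad/s².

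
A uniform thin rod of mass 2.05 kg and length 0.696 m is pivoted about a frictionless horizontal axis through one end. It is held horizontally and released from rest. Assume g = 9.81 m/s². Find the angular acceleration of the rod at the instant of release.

α ≈ 21.1 rad/s²

About the pivot, I = (1/3)ML² = (1/3)(2.05)(0.696)² = 0.3310 kg·m².
The weight acts at the center, a distance L/2 = 0.3480 m from the pivot; τ = Mg(L/2) = 6.998 N·m.
α = τ/I = 6.998/0.3310 = 21.14 rad/s².
(Equivalently α = (3g/(2L)) = 21.14 rad/s².)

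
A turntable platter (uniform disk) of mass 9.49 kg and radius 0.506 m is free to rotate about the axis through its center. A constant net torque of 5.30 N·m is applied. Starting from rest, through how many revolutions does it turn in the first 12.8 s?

I = ½MR² = (1/2)(9.49)(0.506)² = 1.215 kg·m².
α = τ/I = 5.30/1.215 = 4.363 rad/s².
θ = ½αt² = ½(4.363)(12.8)² = 357.4 rad.
Revolutions = θ/(2π) = 56.88.

≈ 56.9 revolutions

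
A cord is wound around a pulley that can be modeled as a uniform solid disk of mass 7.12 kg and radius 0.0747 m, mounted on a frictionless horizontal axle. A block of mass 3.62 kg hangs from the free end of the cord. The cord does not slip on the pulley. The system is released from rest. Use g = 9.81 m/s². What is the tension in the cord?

I = ½MR² = (1/2)(7.12)(0.0747)² = 0.01987 kg·m².
Block: mg − T = ma. Pulley: TR = Iα. No-slip: a = αR, so T = (I/R²)a = 3.560·a.
Then mg = (m + 3.560)a, so a = (3.62)(9.81)/(3.62 + 3.560) = 4.946 m/s².
T = 3.560·a = 17.61 N.

T ≈ 17.6 N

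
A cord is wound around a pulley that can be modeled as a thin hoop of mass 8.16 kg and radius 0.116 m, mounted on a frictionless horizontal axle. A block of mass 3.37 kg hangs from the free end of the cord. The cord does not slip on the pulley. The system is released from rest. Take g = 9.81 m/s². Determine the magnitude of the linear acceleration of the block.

I = MR² = (8.16)(0.116)² = 0.1098 kg·m².
Block: mg − T = ma. Pulley: TR = Iα. No-slip: a = αR, so T = (I/R²)a = 8.160·a.
Then mg = (m + 8.160)a, so a = (3.37)(9.81)/(3.37 + 8.160) = 2.867 m/s².

a ≈ 2.87 m/s²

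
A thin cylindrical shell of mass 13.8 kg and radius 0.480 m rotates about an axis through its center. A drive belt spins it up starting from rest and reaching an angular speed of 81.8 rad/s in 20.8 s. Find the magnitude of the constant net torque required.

τ ≈ 12.5 N·m

I = MR² = (13.8)(0.480)² = 3.180 kg·m².
α = Δω/Δt = (81.8 − 0)/20.8 = 3.933 rad/s².
τ = Iα = (3.180)(3.933) = 12.50 N·m.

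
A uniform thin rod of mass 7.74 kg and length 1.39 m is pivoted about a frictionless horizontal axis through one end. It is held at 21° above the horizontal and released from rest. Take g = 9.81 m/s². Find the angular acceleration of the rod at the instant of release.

α ≈ 9.88 rad/s²

About the pivot, I = (1/3)ML² = (1/3)(7.74)(1.39)² = 4.985 kg·m².
The weight acts at the center, a distance L/2 = 0.6950 m from the pivot; τ = Mg(L/2) cos 21° = 49.27 N·m.
α = τ/I = 49.27/4.985 = 9.883 rad/s².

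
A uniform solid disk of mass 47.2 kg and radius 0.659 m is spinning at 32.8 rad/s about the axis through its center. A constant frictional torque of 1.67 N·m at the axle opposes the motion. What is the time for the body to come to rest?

t ≈ 201 s

I = ½MR² = (1/2)(47.2)(0.659)² = 10.25 kg·m².
The net torque has magnitude 1.67 N·m, opposing ω.
|α| = τ/I = 1.670/10.25 = 0.1629 rad/s² (deceleration).
0 = ω₀ − |α|t ⇒ t = ω₀/|α| = 32.8/0.1629 = 201.3 s.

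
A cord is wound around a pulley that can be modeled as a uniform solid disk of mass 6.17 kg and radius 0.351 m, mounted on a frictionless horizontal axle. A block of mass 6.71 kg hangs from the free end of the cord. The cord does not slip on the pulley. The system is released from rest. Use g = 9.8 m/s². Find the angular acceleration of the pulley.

I = ½MR² = (1/2)(6.17)(0.351)² = 0.3801 kg·m².
Block: mg − T = ma. Pulley: TR = Iα. No-slip: a = αR, so T = (I/R²)a = 3.085·a.
Then mg = (m + 3.085)a, so a = (6.71)(9.8)/(6.71 + 3.085) = 6.713 m/s².
α = a/R = 6.713/0.351 = 19.13 rad/s².

α ≈ 19.1 rad/s²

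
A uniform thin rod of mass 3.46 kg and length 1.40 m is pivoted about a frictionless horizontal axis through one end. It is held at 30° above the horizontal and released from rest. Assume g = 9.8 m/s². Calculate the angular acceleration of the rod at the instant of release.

About the pivot, I = (1/3)ML² = (1/3)(3.46)(1.40)² = 2.261 kg·m².
The weight acts at the center, a distance L/2 = 0.7000 m from the pivot; τ = Mg(L/2) cos 30° = 20.56 N·m.
α = τ/I = 20.56/2.261 = 9.093 rad/s².
(Equivalently α = (3g/(2L)) cos 30° = 9.093 rad/s².)

α ≈ 9.09 rad/s²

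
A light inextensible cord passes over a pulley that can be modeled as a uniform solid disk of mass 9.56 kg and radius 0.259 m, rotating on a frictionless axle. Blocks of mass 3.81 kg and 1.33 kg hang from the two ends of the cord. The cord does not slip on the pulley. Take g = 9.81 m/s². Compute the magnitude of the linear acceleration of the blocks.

I = ½MR² = (1/2)(9.56)(0.259)² = 0.3206 kg·m².
Heavier block: m₁g − T₁ = m₁a. Lighter block: T₂ − m₂g = m₂a.
Pulley: (T₁ − T₂)R = Iα = I(a/R), so T₁ − T₂ = (I/R²)a = (1/2)M_p a = 4.780·a.
Adding the three: (m₁ − m₂)g = (m₁ + m₂ + 4.780)a, so a = (3.81 − 1.33)(9.81)/(3.81 + 1.33 + 4.780) = 2.452 m/s².

a ≈ 2.45 m/s²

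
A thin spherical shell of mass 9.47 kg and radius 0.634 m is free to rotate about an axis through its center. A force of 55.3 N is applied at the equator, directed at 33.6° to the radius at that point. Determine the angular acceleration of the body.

α ≈ 7.65 rad/s²

I = (2/3)MR² = (2/3)(9.47)(0.634)² = 2.538 kg·m².
Only the tangential component produces torque: τ = F R sinθ = (55.3)(0.634) sin 33.6° = 19.40 N·m.
From τ = Iα: α = 19.40/2.538 = 7.646 rad/s².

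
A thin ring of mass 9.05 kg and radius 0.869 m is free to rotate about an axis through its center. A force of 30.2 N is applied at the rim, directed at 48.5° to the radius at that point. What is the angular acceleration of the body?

I = MR² = (9.05)(0.869)² = 6.834 kg·m².
Only the tangential component produces torque: τ = F R sinθ = (30.2)(0.869) sin 48.5° = 19.66 N·m.
Newton's second law for rotation, τ = Iα, gives α = τ/I = 19.66/6.834 = 2.876 rad/s².

α ≈ 2.88 rad/s²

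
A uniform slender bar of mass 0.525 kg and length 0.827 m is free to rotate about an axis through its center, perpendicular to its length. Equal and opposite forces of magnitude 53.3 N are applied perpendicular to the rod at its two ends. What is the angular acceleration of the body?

I = (1/12)ML² = (1/12)(0.525)(0.827)² = 0.02992 kg·m².
The couple gives τ = F·(L/2) + F·(L/2) = F L = (53.3)(0.827) = 44.08 N·m.
From τ = Iα: α = 44.08/0.02992 = 1473 rad/s².

α ≈ 1470 rad/s²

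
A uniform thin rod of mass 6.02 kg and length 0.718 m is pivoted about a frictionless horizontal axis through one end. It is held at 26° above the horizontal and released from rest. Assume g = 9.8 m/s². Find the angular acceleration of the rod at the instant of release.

About the pivot, I = (1/3)ML² = (1/3)(6.02)(0.718)² = 1.034 kg·m².
The weight acts at the center, a distance L/2 = 0.3590 m from the pivot; τ = Mg(L/2) cos 26° = 19.04 N·m.
α = τ/I = 19.04/1.034 = 18.40 rad/s².
(Equivalently α = (3g/(2L)) cos 26° = 18.40 rad/s².)

α ≈ 18.4 rad/s²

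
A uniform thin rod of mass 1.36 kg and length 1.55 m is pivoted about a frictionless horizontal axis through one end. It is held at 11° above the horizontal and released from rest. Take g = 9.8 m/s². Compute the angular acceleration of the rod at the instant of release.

About the pivot, I = (1/3)ML² = (1/3)(1.36)(1.55)² = 1.089 kg·m².
The weight acts at the center, a distance L/2 = 0.7750 m from the pivot; τ = Mg(L/2) cos 11° = 10.14 N·m.
α = τ/I = 10.14/1.089 = 9.310 rad/s².
(Equivalently α = (3g/(2L)) cos 11° = 9.310 rad/s².)

α ≈ 9.31 rad/s²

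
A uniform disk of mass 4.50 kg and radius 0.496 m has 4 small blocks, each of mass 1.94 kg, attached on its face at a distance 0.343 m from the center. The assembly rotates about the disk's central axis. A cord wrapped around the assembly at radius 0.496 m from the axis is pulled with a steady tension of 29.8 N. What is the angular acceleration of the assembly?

I_disk = ½MR² = ½(4.50)(0.496)² = 0.5535 kg·m².
I_blocks = 4·m·r² = 4(1.94)(0.343)² = 0.9130 kg·m².
Total I = 1.466 kg·m².
τ = F r = (29.8)(0.496) = 14.78 N·m.
α = τ/I = 14.78/1.466 = 10.08 rad/s².

α ≈ 10.1 rad/s²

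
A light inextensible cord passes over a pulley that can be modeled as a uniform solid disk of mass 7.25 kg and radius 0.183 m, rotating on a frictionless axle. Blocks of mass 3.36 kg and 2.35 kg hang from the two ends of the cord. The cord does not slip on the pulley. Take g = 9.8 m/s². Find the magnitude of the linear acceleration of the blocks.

a ≈ 1.06 m/s²

I = ½MR² = (1/2)(7.25)(0.183)² = 0.1214 kg·m².
Heavier block: m₁g − T₁ = m₁a. Lighter block: T₂ − m₂g = m₂a.
Pulley: (T₁ − T₂)R = Iα = I(a/R), so T₁ − T₂ = (I/R²)a = (1/2)M_p a = 3.625·a.
Adding the three: (m₁ − m₂)g = (m₁ + m₂ + 3.625)a, so a = (3.36 − 2.35)(9.8)/(3.36 + 2.35 + 3.625) = 1.060 m/s².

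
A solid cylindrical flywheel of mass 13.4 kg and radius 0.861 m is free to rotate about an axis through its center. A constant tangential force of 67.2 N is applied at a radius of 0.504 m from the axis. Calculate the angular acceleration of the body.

α ≈ 6.82 rad/s²

I = ½MR² = (1/2)(13.4)(0.861)² = 4.967 kg·m².
τ = F·r = (67.2)(0.504) = 33.87 N·m.
From τ = Iα: α = 33.87/4.967 = 6.819 rad/s².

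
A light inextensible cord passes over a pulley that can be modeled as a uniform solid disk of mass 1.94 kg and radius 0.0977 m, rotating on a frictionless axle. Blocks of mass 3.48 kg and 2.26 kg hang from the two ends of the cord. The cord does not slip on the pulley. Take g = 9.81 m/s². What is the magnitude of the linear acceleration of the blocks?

I = ½MR² = (1/2)(1.94)(0.0977)² = 0.009259 kg·m².
Heavier block: m₁g − T₁ = m₁a. Lighter block: T₂ − m₂g = m₂a.
Pulley: (T₁ − T₂)R = Iα = I(a/R), so T₁ − T₂ = (I/R²)a = (1/2)M_p a = 0.9700·a.
Adding the three: (m₁ − m₂)g = (m₁ + m₂ + 0.9700)a, so a = (3.48 − 2.26)(9.81)/(3.48 + 2.26 + 0.9700) = 1.784 m/s².

a ≈ 1.78 m/s²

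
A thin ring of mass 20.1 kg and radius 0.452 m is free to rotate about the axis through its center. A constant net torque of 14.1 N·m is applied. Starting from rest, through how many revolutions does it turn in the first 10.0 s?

I = MR² = (20.1)(0.452)² = 4.107 kg·m².
α = τ/I = 14.1/4.107 = 3.434 rad/s².
θ = ½αt² = ½(3.434)(10.0)² = 171.7 rad.
Revolutions = θ/(2π) = 27.32.

≈ 27.3 revolutions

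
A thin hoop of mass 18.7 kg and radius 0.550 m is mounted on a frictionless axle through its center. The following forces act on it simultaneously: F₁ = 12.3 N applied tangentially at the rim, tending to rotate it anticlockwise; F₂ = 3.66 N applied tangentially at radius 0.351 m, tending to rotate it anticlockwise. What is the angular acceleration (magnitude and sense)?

I = MR² = (18.7)(0.550)² = 5.657 kg·m².
Taking anticlockwise as positive: τ₁ = +(12.3)(0.550) = +6.765 N·m; τ₂ = +(3.66)(0.351) = +1.285 N·m.
Net torque τ = 8.050 N·m.
α = τ/I = 8.050/5.657 = 1.423 rad/s².

α ≈ 1.42 rad/s², anticlockwise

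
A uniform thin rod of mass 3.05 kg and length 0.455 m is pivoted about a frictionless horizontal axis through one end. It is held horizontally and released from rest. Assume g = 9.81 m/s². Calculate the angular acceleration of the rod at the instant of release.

About the pivot, I = (1/3)ML² = (1/3)(3.05)(0.455)² = 0.2105 kg·m².
The weight acts at the center, a distance L/2 = 0.2275 m from the pivot; τ = Mg(L/2) = 6.807 N·m.
α = τ/I = 6.807/0.2105 = 32.34 rad/s².
(Equivalently α = (3g/(2L)) = 32.34 rad/s².)

α ≈ 32.3 rad/s²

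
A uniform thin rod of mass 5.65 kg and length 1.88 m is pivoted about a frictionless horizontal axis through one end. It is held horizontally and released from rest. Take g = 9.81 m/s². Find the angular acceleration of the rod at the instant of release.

α ≈ 7.83 rad/s²

About the pivot, I = (1/3)ML² = (1/3)(5.65)(1.88)² = 6.656 kg·m².
The weight acts at the center, a distance L/2 = 0.9400 m from the pivot; τ = Mg(L/2) = 52.10 N·m.
α = τ/I = 52.10/6.656 = 7.827 rad/s².
(Equivalently α = (3g/(2L)) = 7.827 rad/s².)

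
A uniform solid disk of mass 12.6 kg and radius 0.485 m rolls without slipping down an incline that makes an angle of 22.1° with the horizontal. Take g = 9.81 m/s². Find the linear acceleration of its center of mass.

a ≈ 2.46 m/s²

Translation along the incline: Mg sinθ − f = Ma.
Rotation about the center: fR = Iα with I = ½MR². No-slip gives a = αR, so f = (I/R²)a = (1/2)M a.
Substituting: Mg sinθ = (1 + 0.5000)Ma, so a = g sinθ/(1 + 0.5000) = (9.81) sin 22.1° / 1.500 = 2.461 m/s².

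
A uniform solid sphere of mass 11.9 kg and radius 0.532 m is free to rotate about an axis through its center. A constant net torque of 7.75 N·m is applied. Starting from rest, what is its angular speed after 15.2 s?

I = (2/5)MR² = (2/5)(11.9)(0.532)² = 1.347 kg·m².
α = τ/I = 7.75/1.347 = 5.753 rad/s².
ω = ω₀ + αt = 0 + (5.753)(15.2) = 87.44 rad/s.

ω ≈ 87.4 rad/s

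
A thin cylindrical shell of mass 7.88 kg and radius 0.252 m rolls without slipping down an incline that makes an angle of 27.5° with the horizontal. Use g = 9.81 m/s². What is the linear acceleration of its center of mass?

Translation along the incline: Mg sinθ − f = Ma.
Rotation about the center: fR = Iα with I = MR². No-slip gives a = αR, so f = (I/R²)a = M a.
Substituting: Mg sinθ = (1 + 1.000)Ma, so a = g sinθ/(1 + 1.000) = (9.81) sin 27.5° / 2.000 = 2.265 m/s².

a ≈ 2.26 m/s²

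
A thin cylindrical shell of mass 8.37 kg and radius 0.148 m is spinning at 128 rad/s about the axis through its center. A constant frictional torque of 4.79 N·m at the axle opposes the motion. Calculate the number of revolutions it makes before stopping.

≈ 49.9 revolutions

I = MR² = (8.37)(0.148)² = 0.1833 kg·m².
The net torque has magnitude 4.79 N·m, opposing ω.
|α| = τ/I = 4.790/0.1833 = 26.13 rad/s² (deceleration).
ω² = ω₀² − 2|α|θ with ω = 0 ⇒ θ = ω₀²/(2|α|) = 313.5 rad = 49.90 rev.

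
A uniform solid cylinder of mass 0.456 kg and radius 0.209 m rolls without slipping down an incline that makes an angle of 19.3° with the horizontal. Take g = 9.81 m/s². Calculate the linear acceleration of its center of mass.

Translation along the incline: Mg sinθ − f = Ma.
Rotation about the center: fR = Iα with I = ½MR². No-slip gives a = αR, so f = (I/R²)a = (1/2)M a.
Substituting: Mg sinθ = (1 + 0.5000)Ma, so a = g sinθ/(1 + 0.5000) = (9.81) sin 19.3° / 1.500 = 2.162 m/s².

a ≈ 2.16 m/s²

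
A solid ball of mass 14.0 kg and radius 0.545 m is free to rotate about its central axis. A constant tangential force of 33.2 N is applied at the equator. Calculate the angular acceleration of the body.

I = (2/5)MR² = (2/5)(14.0)(0.545)² = 1.663 kg·m².
τ = F R = (33.2)(0.545) = 18.09 N·m.
Newton's second law for rotation, τ = Iα, gives α = τ/I = 18.09/1.663 = 10.88 rad/s².

α ≈ 10.9 rad/s²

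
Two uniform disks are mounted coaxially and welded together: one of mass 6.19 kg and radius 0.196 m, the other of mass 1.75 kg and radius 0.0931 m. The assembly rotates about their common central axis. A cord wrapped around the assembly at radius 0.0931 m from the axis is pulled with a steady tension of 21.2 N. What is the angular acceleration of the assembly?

I = ½M₁R₁² + ½M₂R₂² = ½(6.19)(0.196)² + ½(1.75)(0.0931)² = 0.1265 kg·m².
τ = F r = (21.2)(0.0931) = 1.974 N·m.
α = τ/I = 1.974/0.1265 = 15.60 rad/s².

α ≈ 15.6 rad/s²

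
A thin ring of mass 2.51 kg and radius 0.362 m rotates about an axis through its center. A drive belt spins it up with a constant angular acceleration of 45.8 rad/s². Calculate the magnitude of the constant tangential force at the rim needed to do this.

I = MR² = (2.51)(0.362)² = 0.3289 kg·m².
The required torque is τ = Iα = (0.3289)(45.80) = 15.06 N·m.
A tangential force at the rim gives τ = FR, so F = τ/R = 15.06/0.362 = 41.61 N.

F ≈ 41.6 N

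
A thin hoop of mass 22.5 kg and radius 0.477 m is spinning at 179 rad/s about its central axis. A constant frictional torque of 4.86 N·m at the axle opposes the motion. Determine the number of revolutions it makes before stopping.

≈ 2690 revolutions

I = MR² = (22.5)(0.477)² = 5.119 kg·m².
The net torque has magnitude 4.86 N·m, opposing ω.
|α| = τ/I = 4.860/5.119 = 0.9493 rad/s² (deceleration).
ω² = ω₀² − 2|α|θ with ω = 0 ⇒ θ = ω₀²/(2|α|) = 16880 rad = 2686 rev.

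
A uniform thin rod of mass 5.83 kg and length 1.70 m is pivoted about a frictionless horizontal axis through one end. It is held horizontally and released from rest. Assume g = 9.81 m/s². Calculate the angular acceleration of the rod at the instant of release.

About the pivot, I = (1/3)ML² = (1/3)(5.83)(1.70)² = 5.616 kg·m².
The weight acts at the center, a distance L/2 = 0.8500 m from the pivot; τ = Mg(L/2) = 48.61 N·m.
α = τ/I = 48.61/5.616 = 8.656 rad/s².

α ≈ 8.66 rad/s²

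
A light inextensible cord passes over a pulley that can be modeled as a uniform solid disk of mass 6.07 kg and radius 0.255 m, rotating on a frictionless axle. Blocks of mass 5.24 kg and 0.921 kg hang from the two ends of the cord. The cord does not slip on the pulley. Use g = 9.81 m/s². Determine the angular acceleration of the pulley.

α ≈ 18.1 rad/s²

I = ½MR² = (1/2)(6.07)(0.255)² = 0.1974 kg·m².
Heavier block: m₁g − T₁ = m₁a. Lighter block: T₂ − m₂g = m₂a.
Pulley: (T₁ − T₂)R = Iα = I(a/R), so T₁ − T₂ = (I/R²)a = (1/2)M_p a = 3.035·a.
Adding the three: (m₁ − m₂)g = (m₁ + m₂ + 3.035)a, so a = (5.24 − 0.921)(9.81)/(5.24 + 0.921 + 3.035) = 4.607 m/s².
α = a/R = 4.607/0.255 = 18.07 rad/s².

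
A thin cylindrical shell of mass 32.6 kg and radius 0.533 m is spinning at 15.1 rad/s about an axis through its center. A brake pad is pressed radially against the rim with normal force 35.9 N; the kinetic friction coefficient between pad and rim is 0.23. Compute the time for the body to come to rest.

t ≈ 31.8 s

I = MR² = (32.6)(0.533)² = 9.261 kg·m².
Friction force f = μN = (0.23)(35.9) = 8.257 N at the rim; torque magnitude τ = fR = 4.401 N·m, opposing ω.
|α| = τ/I = 4.401/9.261 = 0.4752 rad/s² (deceleration).
0 = ω₀ − |α|t ⇒ t = ω₀/|α| = 15.1/0.4752 = 31.78 s.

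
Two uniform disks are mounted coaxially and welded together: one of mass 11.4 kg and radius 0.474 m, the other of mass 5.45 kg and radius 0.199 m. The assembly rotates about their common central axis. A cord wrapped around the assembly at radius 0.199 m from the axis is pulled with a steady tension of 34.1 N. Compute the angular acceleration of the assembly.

I = ½M₁R₁² + ½M₂R₂² = ½(11.4)(0.474)² + ½(5.45)(0.199)² = 1.389 kg·m².
τ = F r = (34.1)(0.199) = 6.786 N·m.
α = τ/I = 6.786/1.389 = 4.887 rad/s².

α ≈ 4.89 rad/s²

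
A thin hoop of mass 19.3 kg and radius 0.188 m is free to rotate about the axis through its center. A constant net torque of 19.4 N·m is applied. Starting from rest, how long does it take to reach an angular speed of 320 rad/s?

t ≈ 11.3 s

I = MR² = (19.3)(0.188)² = 0.6821 kg·m².
α = τ/I = 19.4/0.6821 = 28.44 rad/s².
ω = αt ⇒ t = ω/α = 320/28.44 = 11.25 s.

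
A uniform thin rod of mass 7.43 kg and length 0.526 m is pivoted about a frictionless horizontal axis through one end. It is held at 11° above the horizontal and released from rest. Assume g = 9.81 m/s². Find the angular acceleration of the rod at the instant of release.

α ≈ 27.5 rad/s²

About the pivot, I = (1/3)ML² = (1/3)(7.43)(0.526)² = 0.6852 kg·m².
The weight acts at the center, a distance L/2 = 0.2630 m from the pivot; τ = Mg(L/2) cos 11° = 18.82 N·m.
α = τ/I = 18.82/0.6852 = 27.46 rad/s².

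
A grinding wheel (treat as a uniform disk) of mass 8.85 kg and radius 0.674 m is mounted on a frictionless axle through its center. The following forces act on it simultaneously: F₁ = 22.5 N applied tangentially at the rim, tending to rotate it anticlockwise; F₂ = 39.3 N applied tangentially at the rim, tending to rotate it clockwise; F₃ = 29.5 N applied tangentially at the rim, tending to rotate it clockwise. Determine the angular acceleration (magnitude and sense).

α ≈ 15.5 rad/s², clockwise

I = ½MR² = (1/2)(8.85)(0.674)² = 2.010 kg·m².
Taking anticlockwise as positive: τ₁ = +(22.5)(0.674) = +15.17 N·m; τ₂ = −(39.3)(0.674) = −26.49 N·m; τ₃ = −(29.5)(0.674) = −19.88 N·m.
Net torque τ = -31.21 N·m.
α = τ/I = -31.21/2.010 = -15.52 rad/s².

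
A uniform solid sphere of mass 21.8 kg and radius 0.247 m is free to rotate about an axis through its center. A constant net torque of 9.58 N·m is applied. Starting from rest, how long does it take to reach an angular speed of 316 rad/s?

t ≈ 17.5 s

I = (2/5)MR² = (2/5)(21.8)(0.247)² = 0.5320 kg·m².
α = τ/I = 9.58/0.5320 = 18.01 rad/s².
ω = αt ⇒ t = ω/α = 316/18.01 = 17.55 s.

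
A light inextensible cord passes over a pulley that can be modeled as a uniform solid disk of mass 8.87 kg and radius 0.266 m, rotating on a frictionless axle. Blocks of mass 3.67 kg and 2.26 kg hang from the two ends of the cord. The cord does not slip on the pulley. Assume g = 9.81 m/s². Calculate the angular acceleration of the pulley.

α ≈ 5.02 rad/s²

I = ½MR² = (1/2)(8.87)(0.266)² = 0.3138 kg·m².
Heavier block: m₁g − T₁ = m₁a. Lighter block: T₂ − m₂g = m₂a.
Pulley: (T₁ − T₂)R = Iα = I(a/R), so T₁ − T₂ = (I/R²)a = (1/2)M_p a = 4.435·a.
Adding the three: (m₁ − m₂)g = (m₁ + m₂ + 4.435)a, so a = (3.67 − 2.26)(9.81)/(3.67 + 2.26 + 4.435) = 1.335 m/s².
α = a/R = 1.335/0.266 = 5.017 rad/s².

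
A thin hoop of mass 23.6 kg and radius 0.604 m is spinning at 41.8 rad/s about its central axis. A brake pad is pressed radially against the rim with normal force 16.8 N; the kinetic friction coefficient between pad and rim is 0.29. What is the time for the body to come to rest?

t ≈ 122 s

I = MR² = (23.6)(0.604)² = 8.610 kg·m².
Friction force f = μN = (0.29)(16.8) = 4.872 N at the rim; torque magnitude τ = fR = 2.943 N·m, opposing ω.
|α| = τ/I = 2.943/8.610 = 0.3418 rad/s² (deceleration).
0 = ω₀ − |α|t ⇒ t = ω₀/|α| = 41.8/0.3418 = 122.3 s.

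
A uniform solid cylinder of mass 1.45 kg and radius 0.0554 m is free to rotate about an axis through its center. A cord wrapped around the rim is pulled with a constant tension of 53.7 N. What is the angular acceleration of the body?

α ≈ 1340 rad/s²

I = ½MR² = (1/2)(1.45)(0.0554)² = 0.002225 kg·m².
τ = F R = (53.7)(0.0554) = 2.975 N·m.
Newton's second law for rotation, τ = Iα, gives α = τ/I = 2.975/0.002225 = 1337 rad/s².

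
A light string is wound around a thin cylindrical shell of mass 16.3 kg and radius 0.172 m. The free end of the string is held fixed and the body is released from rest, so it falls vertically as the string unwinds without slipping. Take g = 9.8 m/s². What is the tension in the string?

T ≈ 79.9 N

Translation: Mg − T = Ma. Rotation about the center: TR = Iα with I = MR².
With a = αR: T = (I/R²)a = M a, so Mg = (1 + 1.000)Ma.
a = g/(1 + 1.000) = 9.8/2.000 = 4.900 m/s².
T = 1.000·M·a = (1.000)(16.3)(4.900) = 79.87 N.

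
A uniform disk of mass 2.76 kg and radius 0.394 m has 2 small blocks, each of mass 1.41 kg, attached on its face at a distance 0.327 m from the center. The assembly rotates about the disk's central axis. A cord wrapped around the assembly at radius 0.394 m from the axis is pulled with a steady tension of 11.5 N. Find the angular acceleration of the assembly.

α ≈ 8.79 rad/s²

I_disk = ½MR² = ½(2.76)(0.394)² = 0.2142 kg·m².
I_blocks = 2·m·r² = 2(1.41)(0.327)² = 0.3015 kg·m².
Total I = 0.5158 kg·m².
τ = F r = (11.5)(0.394) = 4.531 N·m.
α = τ/I = 4.531/0.5158 = 8.785 rad/s².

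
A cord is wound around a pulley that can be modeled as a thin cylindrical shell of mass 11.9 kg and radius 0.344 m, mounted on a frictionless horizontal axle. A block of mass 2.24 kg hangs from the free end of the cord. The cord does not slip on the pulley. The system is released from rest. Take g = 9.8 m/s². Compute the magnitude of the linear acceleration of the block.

a ≈ 1.55 m/s²

I = MR² = (11.9)(0.344)² = 1.408 kg·m².
Block: mg − T = ma. Pulley: TR = Iα. No-slip: a = αR, so T = (I/R²)a = 11.90·a.
Then mg = (m + 11.90)a, so a = (2.24)(9.8)/(2.24 + 11.90) = 1.552 m/s².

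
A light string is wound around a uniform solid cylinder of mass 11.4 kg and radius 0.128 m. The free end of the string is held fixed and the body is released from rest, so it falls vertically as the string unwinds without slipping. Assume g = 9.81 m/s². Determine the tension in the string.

Translation: Mg − T = Ma. Rotation about the center: TR = Iα with I = ½MR².
With a = αR: T = (I/R²)a = (1/2)M a, so Mg = (1 + 0.5000)Ma.
a = g/(1 + 0.5000) = 9.81/1.500 = 6.540 m/s².
T = 0.5000·M·a = (0.5000)(11.4)(6.540) = 37.28 N.

T ≈ 37.3 N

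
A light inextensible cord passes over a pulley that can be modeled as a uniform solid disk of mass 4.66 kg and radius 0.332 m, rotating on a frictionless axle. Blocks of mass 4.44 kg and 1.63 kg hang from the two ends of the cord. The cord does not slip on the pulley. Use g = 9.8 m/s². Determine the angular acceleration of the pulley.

I = ½MR² = (1/2)(4.66)(0.332)² = 0.2568 kg·m².
Heavier block: m₁g − T₁ = m₁a. Lighter block: T₂ − m₂g = m₂a.
Pulley: (T₁ − T₂)R = Iα = I(a/R), so T₁ − T₂ = (I/R²)a = (1/2)M_p a = 2.330·a.
Adding the three: (m₁ − m₂)g = (m₁ + m₂ + 2.330)a, so a = (4.44 − 1.63)(9.8)/(4.44 + 1.63 + 2.330) = 3.278 m/s².
α = a/R = 3.278/0.332 = 9.874 rad/s².

α ≈ 9.87 rad/s²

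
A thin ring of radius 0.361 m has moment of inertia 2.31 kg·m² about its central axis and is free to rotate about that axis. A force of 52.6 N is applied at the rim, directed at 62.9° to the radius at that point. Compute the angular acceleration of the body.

Only the tangential component produces torque: τ = F R sinθ = (52.6)(0.361) sin 62.9° = 16.90 N·m.
Newton's second law for rotation, τ = Iα, gives α = τ/I = 16.90/2.310 = 7.318 rad/s².

α ≈ 7.32 rad/s²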